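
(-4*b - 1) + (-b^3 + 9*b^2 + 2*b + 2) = -b^3 + 9*b^2 - 2*b + 1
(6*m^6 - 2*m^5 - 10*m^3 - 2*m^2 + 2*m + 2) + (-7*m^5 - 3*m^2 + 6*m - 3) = 6*m^6 - 9*m^5 - 10*m^3 - 5*m^2 + 8*m - 1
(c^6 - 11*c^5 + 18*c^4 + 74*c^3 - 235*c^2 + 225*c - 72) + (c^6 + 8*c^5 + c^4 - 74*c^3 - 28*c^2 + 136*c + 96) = 2*c^6 - 3*c^5 + 19*c^4 - 263*c^2 + 361*c + 24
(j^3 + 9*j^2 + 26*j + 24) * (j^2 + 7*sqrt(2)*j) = j^5 + 9*j^4 + 7*sqrt(2)*j^4 + 26*j^3 + 63*sqrt(2)*j^3 + 24*j^2 + 182*sqrt(2)*j^2 + 168*sqrt(2)*j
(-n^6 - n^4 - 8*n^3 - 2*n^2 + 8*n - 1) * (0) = 0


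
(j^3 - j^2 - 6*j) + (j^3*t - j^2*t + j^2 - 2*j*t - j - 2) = j^3*t + j^3 - j^2*t - 2*j*t - 7*j - 2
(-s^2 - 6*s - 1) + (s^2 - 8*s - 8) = -14*s - 9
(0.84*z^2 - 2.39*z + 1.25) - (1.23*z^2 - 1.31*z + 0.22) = -0.39*z^2 - 1.08*z + 1.03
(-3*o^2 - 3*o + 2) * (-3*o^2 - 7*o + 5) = 9*o^4 + 30*o^3 - 29*o + 10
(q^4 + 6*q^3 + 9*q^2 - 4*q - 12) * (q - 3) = q^5 + 3*q^4 - 9*q^3 - 31*q^2 + 36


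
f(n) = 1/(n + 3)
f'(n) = -1/(n + 3)^2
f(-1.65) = 0.74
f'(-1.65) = -0.55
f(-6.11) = -0.32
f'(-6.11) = -0.10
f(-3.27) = -3.70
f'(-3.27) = -13.72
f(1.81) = 0.21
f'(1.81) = -0.04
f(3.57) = 0.15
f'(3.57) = -0.02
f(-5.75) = -0.36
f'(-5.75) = -0.13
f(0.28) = 0.30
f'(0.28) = -0.09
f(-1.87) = 0.88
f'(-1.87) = -0.78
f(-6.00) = -0.33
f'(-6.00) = -0.11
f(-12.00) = -0.11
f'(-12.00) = -0.01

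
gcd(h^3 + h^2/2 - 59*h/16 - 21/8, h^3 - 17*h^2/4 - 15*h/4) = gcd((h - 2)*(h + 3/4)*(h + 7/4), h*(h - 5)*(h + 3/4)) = h + 3/4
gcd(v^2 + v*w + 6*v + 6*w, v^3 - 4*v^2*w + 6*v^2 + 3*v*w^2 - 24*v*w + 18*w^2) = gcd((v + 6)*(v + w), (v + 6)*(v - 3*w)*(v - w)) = v + 6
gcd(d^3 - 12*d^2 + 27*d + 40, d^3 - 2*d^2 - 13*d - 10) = d^2 - 4*d - 5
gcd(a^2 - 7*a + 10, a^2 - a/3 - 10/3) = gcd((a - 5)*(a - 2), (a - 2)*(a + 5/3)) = a - 2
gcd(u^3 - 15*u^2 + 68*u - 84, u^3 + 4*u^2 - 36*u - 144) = u - 6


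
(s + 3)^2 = s^2 + 6*s + 9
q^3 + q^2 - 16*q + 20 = (q - 2)^2*(q + 5)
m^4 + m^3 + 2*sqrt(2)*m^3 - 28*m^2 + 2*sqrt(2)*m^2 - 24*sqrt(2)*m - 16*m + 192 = (m - 3)*(m + 4)*(m - 2*sqrt(2))*(m + 4*sqrt(2))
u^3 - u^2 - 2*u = u*(u - 2)*(u + 1)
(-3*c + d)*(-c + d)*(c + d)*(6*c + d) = 18*c^4 - 3*c^3*d - 19*c^2*d^2 + 3*c*d^3 + d^4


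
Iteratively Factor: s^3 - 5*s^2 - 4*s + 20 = (s - 5)*(s^2 - 4) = (s - 5)*(s - 2)*(s + 2)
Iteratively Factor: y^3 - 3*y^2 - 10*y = (y - 5)*(y^2 + 2*y) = y*(y - 5)*(y + 2)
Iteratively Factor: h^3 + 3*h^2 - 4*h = (h)*(h^2 + 3*h - 4) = h*(h + 4)*(h - 1)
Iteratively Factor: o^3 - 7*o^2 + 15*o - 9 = (o - 3)*(o^2 - 4*o + 3) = (o - 3)^2*(o - 1)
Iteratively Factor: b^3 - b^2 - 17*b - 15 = (b + 3)*(b^2 - 4*b - 5) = (b + 1)*(b + 3)*(b - 5)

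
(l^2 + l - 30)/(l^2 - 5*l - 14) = (-l^2 - l + 30)/(-l^2 + 5*l + 14)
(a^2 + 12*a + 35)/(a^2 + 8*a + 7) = (a + 5)/(a + 1)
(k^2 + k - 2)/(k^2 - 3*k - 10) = (k - 1)/(k - 5)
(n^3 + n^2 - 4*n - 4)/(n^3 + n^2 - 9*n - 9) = (n^2 - 4)/(n^2 - 9)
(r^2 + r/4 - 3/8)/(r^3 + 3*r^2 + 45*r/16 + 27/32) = 4*(2*r - 1)/(8*r^2 + 18*r + 9)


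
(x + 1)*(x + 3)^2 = x^3 + 7*x^2 + 15*x + 9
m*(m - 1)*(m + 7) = m^3 + 6*m^2 - 7*m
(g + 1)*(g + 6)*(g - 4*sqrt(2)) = g^3 - 4*sqrt(2)*g^2 + 7*g^2 - 28*sqrt(2)*g + 6*g - 24*sqrt(2)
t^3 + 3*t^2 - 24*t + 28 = (t - 2)^2*(t + 7)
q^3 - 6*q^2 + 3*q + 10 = (q - 5)*(q - 2)*(q + 1)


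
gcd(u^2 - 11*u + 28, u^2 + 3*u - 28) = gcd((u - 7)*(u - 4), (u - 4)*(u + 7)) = u - 4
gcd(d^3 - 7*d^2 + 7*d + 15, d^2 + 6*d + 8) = 1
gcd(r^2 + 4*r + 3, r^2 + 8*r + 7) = r + 1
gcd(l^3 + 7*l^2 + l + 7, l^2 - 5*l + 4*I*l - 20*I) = 1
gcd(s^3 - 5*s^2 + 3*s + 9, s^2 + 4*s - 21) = s - 3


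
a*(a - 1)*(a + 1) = a^3 - a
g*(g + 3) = g^2 + 3*g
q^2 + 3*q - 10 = (q - 2)*(q + 5)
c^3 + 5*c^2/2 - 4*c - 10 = (c - 2)*(c + 2)*(c + 5/2)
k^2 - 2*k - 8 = (k - 4)*(k + 2)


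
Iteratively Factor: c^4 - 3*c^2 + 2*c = (c + 2)*(c^3 - 2*c^2 + c) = (c - 1)*(c + 2)*(c^2 - c) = c*(c - 1)*(c + 2)*(c - 1)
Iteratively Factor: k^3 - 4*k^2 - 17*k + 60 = (k - 3)*(k^2 - k - 20) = (k - 3)*(k + 4)*(k - 5)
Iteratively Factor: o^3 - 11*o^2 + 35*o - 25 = (o - 5)*(o^2 - 6*o + 5) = (o - 5)*(o - 1)*(o - 5)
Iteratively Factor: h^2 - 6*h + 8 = (h - 2)*(h - 4)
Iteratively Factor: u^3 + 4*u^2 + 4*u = (u + 2)*(u^2 + 2*u) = (u + 2)^2*(u)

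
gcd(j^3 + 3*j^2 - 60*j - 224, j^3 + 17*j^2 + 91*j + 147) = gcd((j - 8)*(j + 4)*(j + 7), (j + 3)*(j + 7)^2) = j + 7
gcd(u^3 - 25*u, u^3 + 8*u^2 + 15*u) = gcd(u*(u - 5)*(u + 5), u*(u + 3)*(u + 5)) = u^2 + 5*u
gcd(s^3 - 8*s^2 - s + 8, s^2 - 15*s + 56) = s - 8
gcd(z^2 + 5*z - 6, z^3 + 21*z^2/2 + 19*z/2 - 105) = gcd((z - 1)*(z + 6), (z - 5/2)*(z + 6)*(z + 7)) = z + 6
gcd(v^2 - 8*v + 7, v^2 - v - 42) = v - 7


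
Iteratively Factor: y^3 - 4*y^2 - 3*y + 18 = (y - 3)*(y^2 - y - 6) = (y - 3)^2*(y + 2)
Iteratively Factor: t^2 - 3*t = (t)*(t - 3)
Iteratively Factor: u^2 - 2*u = (u - 2)*(u)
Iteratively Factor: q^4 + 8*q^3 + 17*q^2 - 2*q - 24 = (q + 3)*(q^3 + 5*q^2 + 2*q - 8) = (q + 2)*(q + 3)*(q^2 + 3*q - 4) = (q + 2)*(q + 3)*(q + 4)*(q - 1)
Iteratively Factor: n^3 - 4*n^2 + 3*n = (n - 1)*(n^2 - 3*n) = (n - 3)*(n - 1)*(n)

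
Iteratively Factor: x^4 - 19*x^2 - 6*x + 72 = (x + 3)*(x^3 - 3*x^2 - 10*x + 24) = (x + 3)^2*(x^2 - 6*x + 8) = (x - 2)*(x + 3)^2*(x - 4)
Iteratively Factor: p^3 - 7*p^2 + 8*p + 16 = (p + 1)*(p^2 - 8*p + 16) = (p - 4)*(p + 1)*(p - 4)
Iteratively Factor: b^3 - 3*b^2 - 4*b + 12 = (b + 2)*(b^2 - 5*b + 6) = (b - 3)*(b + 2)*(b - 2)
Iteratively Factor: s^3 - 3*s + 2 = (s - 1)*(s^2 + s - 2) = (s - 1)*(s + 2)*(s - 1)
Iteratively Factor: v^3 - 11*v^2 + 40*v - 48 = (v - 4)*(v^2 - 7*v + 12) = (v - 4)^2*(v - 3)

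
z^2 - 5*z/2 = z*(z - 5/2)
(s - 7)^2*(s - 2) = s^3 - 16*s^2 + 77*s - 98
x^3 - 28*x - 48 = (x - 6)*(x + 2)*(x + 4)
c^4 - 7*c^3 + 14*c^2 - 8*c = c*(c - 4)*(c - 2)*(c - 1)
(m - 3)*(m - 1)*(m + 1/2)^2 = m^4 - 3*m^3 - 3*m^2/4 + 2*m + 3/4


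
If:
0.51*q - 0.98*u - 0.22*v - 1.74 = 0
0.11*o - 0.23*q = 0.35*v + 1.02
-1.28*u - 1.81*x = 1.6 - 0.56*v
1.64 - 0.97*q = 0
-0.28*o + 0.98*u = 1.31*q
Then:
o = -6.32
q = 1.69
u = 0.45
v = -6.01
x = -3.07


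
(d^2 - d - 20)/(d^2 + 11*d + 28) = (d - 5)/(d + 7)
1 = 1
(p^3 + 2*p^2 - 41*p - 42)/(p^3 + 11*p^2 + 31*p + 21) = (p - 6)/(p + 3)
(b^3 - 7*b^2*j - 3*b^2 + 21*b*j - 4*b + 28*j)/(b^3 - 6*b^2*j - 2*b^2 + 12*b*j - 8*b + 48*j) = (b^2 - 7*b*j + b - 7*j)/(b^2 - 6*b*j + 2*b - 12*j)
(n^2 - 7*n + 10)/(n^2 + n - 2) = (n^2 - 7*n + 10)/(n^2 + n - 2)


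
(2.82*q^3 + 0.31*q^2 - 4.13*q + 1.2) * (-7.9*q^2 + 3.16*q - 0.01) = -22.278*q^5 + 6.4622*q^4 + 33.5784*q^3 - 22.5339*q^2 + 3.8333*q - 0.012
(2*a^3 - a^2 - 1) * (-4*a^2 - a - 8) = -8*a^5 + 2*a^4 - 15*a^3 + 12*a^2 + a + 8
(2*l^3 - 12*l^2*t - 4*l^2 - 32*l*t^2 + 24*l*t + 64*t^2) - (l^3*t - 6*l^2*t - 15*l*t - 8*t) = -l^3*t + 2*l^3 - 6*l^2*t - 4*l^2 - 32*l*t^2 + 39*l*t + 64*t^2 + 8*t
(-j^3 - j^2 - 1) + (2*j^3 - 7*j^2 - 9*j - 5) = j^3 - 8*j^2 - 9*j - 6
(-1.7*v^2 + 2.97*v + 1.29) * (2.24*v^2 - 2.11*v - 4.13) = -3.808*v^4 + 10.2398*v^3 + 3.6439*v^2 - 14.988*v - 5.3277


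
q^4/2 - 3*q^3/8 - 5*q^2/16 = q^2*(q/2 + 1/4)*(q - 5/4)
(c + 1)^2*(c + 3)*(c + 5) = c^4 + 10*c^3 + 32*c^2 + 38*c + 15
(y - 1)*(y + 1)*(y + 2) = y^3 + 2*y^2 - y - 2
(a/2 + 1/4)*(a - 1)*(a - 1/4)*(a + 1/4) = a^4/2 - a^3/4 - 9*a^2/32 + a/64 + 1/64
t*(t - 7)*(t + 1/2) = t^3 - 13*t^2/2 - 7*t/2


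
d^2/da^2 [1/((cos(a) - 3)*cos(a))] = (-(1 - cos(2*a))^2 - 45*cos(a)/4 - 11*cos(2*a)/2 + 9*cos(3*a)/4 + 33/2)/((cos(a) - 3)^3*cos(a)^3)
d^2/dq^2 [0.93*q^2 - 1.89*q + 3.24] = 1.86000000000000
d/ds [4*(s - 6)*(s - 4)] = 8*s - 40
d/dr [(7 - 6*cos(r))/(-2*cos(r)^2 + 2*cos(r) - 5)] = 4*(3*cos(r)^2 - 7*cos(r) - 4)*sin(r)/(2*cos(r) - cos(2*r) - 6)^2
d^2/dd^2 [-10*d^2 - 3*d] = -20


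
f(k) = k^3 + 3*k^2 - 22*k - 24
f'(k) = 3*k^2 + 6*k - 22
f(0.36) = -31.48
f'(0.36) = -19.45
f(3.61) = -17.28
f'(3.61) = 38.76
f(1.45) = -46.54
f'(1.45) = -6.99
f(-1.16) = 4.00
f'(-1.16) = -24.92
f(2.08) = -47.78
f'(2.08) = 3.46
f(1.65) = -47.64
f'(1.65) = -3.93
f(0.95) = -41.34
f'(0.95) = -13.59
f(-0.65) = -8.71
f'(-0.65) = -24.63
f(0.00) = -24.00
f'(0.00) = -22.00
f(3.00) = -36.00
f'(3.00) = 23.00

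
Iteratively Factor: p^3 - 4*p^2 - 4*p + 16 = (p + 2)*(p^2 - 6*p + 8) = (p - 4)*(p + 2)*(p - 2)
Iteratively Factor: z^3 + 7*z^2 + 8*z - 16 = (z + 4)*(z^2 + 3*z - 4) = (z - 1)*(z + 4)*(z + 4)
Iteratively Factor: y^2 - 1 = (y + 1)*(y - 1)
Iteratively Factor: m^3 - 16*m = (m - 4)*(m^2 + 4*m) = (m - 4)*(m + 4)*(m)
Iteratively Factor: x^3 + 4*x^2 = (x + 4)*(x^2) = x*(x + 4)*(x)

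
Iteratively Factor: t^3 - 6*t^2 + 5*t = (t - 1)*(t^2 - 5*t) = t*(t - 1)*(t - 5)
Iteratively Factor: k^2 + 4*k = (k)*(k + 4)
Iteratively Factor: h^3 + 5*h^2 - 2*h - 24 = (h + 4)*(h^2 + h - 6) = (h - 2)*(h + 4)*(h + 3)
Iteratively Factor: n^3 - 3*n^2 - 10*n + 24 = (n + 3)*(n^2 - 6*n + 8) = (n - 2)*(n + 3)*(n - 4)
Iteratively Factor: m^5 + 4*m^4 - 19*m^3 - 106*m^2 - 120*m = (m + 3)*(m^4 + m^3 - 22*m^2 - 40*m) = (m + 3)*(m + 4)*(m^3 - 3*m^2 - 10*m) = m*(m + 3)*(m + 4)*(m^2 - 3*m - 10) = m*(m - 5)*(m + 3)*(m + 4)*(m + 2)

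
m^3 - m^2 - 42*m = m*(m - 7)*(m + 6)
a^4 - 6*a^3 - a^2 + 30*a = a*(a - 5)*(a - 3)*(a + 2)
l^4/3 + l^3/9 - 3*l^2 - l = l*(l/3 + 1)*(l - 3)*(l + 1/3)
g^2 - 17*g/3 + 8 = (g - 3)*(g - 8/3)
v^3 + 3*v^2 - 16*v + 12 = (v - 2)*(v - 1)*(v + 6)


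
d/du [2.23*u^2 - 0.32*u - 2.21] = 4.46*u - 0.32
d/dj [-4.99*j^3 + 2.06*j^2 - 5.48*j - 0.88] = -14.97*j^2 + 4.12*j - 5.48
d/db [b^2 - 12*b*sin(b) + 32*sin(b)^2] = -12*b*cos(b) + 2*b - 12*sin(b) + 32*sin(2*b)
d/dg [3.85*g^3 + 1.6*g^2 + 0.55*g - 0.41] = 11.55*g^2 + 3.2*g + 0.55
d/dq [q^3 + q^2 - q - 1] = 3*q^2 + 2*q - 1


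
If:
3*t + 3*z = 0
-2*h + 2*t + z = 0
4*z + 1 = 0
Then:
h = 1/8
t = 1/4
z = -1/4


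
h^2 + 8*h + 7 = (h + 1)*(h + 7)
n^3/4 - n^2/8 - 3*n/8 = n*(n/4 + 1/4)*(n - 3/2)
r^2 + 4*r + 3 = (r + 1)*(r + 3)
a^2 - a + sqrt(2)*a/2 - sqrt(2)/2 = (a - 1)*(a + sqrt(2)/2)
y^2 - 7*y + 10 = (y - 5)*(y - 2)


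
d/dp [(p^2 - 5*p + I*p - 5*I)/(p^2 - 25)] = (5 - I)/(p^2 + 10*p + 25)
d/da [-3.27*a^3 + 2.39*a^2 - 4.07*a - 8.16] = -9.81*a^2 + 4.78*a - 4.07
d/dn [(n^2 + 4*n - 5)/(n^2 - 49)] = 4*(-n^2 - 22*n - 49)/(n^4 - 98*n^2 + 2401)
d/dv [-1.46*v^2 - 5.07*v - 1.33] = -2.92*v - 5.07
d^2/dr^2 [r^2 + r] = 2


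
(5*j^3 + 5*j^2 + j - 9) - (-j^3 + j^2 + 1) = 6*j^3 + 4*j^2 + j - 10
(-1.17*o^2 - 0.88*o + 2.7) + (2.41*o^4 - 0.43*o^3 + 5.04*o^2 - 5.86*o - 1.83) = 2.41*o^4 - 0.43*o^3 + 3.87*o^2 - 6.74*o + 0.87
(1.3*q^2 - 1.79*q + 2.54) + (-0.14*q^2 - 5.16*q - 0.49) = 1.16*q^2 - 6.95*q + 2.05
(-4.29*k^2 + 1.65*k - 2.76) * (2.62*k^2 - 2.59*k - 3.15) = -11.2398*k^4 + 15.4341*k^3 + 2.0088*k^2 + 1.9509*k + 8.694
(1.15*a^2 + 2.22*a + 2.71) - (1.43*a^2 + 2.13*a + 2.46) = -0.28*a^2 + 0.0900000000000003*a + 0.25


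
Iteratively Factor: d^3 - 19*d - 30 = (d + 2)*(d^2 - 2*d - 15) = (d + 2)*(d + 3)*(d - 5)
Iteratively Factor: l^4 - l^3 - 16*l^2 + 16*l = (l)*(l^3 - l^2 - 16*l + 16) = l*(l + 4)*(l^2 - 5*l + 4) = l*(l - 1)*(l + 4)*(l - 4)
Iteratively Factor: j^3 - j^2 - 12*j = (j)*(j^2 - j - 12) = j*(j - 4)*(j + 3)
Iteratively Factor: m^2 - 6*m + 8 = (m - 4)*(m - 2)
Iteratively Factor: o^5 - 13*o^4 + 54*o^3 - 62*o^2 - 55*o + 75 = (o - 1)*(o^4 - 12*o^3 + 42*o^2 - 20*o - 75) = (o - 5)*(o - 1)*(o^3 - 7*o^2 + 7*o + 15) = (o - 5)*(o - 3)*(o - 1)*(o^2 - 4*o - 5) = (o - 5)*(o - 3)*(o - 1)*(o + 1)*(o - 5)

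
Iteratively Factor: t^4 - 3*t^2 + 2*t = (t - 1)*(t^3 + t^2 - 2*t) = (t - 1)^2*(t^2 + 2*t) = t*(t - 1)^2*(t + 2)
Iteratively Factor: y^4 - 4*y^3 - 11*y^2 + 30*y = (y + 3)*(y^3 - 7*y^2 + 10*y) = (y - 5)*(y + 3)*(y^2 - 2*y) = (y - 5)*(y - 2)*(y + 3)*(y)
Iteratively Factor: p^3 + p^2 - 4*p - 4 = (p + 2)*(p^2 - p - 2) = (p - 2)*(p + 2)*(p + 1)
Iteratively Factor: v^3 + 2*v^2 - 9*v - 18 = (v + 3)*(v^2 - v - 6) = (v + 2)*(v + 3)*(v - 3)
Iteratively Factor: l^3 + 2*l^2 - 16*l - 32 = (l + 2)*(l^2 - 16) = (l - 4)*(l + 2)*(l + 4)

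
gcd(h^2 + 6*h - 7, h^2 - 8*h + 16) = 1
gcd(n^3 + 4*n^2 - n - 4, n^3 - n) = n^2 - 1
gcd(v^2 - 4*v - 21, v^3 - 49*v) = v - 7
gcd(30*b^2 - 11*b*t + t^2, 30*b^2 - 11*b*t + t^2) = 30*b^2 - 11*b*t + t^2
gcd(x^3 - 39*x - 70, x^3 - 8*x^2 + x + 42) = x^2 - 5*x - 14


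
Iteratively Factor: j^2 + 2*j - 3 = (j - 1)*(j + 3)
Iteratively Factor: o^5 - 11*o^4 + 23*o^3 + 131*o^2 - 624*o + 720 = (o - 3)*(o^4 - 8*o^3 - o^2 + 128*o - 240) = (o - 4)*(o - 3)*(o^3 - 4*o^2 - 17*o + 60) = (o - 5)*(o - 4)*(o - 3)*(o^2 + o - 12) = (o - 5)*(o - 4)*(o - 3)^2*(o + 4)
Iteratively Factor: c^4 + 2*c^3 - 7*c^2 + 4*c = (c + 4)*(c^3 - 2*c^2 + c) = (c - 1)*(c + 4)*(c^2 - c) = (c - 1)^2*(c + 4)*(c)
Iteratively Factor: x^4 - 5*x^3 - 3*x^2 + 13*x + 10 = (x - 2)*(x^3 - 3*x^2 - 9*x - 5) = (x - 2)*(x + 1)*(x^2 - 4*x - 5) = (x - 5)*(x - 2)*(x + 1)*(x + 1)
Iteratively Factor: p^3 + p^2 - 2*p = (p)*(p^2 + p - 2) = p*(p + 2)*(p - 1)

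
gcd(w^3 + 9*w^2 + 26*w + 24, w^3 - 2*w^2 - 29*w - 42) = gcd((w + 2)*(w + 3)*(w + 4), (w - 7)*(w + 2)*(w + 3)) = w^2 + 5*w + 6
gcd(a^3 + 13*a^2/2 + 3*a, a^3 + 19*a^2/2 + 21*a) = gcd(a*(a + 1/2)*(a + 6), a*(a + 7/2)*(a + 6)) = a^2 + 6*a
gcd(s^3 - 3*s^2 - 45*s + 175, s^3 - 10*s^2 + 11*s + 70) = s - 5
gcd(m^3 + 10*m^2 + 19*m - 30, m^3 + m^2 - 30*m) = m + 6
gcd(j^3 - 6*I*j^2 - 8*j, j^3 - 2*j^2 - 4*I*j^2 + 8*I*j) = j^2 - 4*I*j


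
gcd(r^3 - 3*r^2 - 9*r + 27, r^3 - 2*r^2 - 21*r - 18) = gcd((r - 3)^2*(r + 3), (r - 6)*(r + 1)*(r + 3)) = r + 3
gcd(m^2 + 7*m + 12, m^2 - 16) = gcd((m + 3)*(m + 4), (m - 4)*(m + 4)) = m + 4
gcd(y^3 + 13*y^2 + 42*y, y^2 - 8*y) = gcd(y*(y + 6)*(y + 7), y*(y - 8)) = y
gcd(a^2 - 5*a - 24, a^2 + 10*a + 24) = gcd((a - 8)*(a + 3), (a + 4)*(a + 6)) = 1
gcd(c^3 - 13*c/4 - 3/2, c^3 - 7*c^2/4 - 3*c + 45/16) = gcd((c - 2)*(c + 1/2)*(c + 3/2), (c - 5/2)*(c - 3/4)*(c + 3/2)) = c + 3/2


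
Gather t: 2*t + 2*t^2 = 2*t^2 + 2*t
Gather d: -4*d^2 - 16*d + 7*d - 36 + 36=-4*d^2 - 9*d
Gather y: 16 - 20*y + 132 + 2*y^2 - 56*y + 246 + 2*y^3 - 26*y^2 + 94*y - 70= 2*y^3 - 24*y^2 + 18*y + 324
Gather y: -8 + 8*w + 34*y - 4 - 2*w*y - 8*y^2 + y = 8*w - 8*y^2 + y*(35 - 2*w) - 12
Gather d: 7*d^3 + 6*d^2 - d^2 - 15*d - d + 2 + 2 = 7*d^3 + 5*d^2 - 16*d + 4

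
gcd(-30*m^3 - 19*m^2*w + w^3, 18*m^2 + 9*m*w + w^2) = 3*m + w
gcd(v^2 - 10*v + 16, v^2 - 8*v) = v - 8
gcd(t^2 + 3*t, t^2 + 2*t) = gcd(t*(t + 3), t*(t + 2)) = t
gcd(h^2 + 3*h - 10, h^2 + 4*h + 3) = 1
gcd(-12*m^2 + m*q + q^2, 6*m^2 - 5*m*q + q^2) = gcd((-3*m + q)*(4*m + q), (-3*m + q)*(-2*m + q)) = -3*m + q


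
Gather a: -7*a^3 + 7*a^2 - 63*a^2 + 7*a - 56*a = -7*a^3 - 56*a^2 - 49*a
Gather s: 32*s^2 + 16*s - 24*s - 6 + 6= 32*s^2 - 8*s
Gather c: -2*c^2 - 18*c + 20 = -2*c^2 - 18*c + 20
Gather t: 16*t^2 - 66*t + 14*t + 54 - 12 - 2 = 16*t^2 - 52*t + 40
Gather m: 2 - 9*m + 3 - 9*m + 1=6 - 18*m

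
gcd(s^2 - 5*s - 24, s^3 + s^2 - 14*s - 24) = s + 3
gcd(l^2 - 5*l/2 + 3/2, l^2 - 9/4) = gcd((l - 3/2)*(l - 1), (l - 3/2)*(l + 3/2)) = l - 3/2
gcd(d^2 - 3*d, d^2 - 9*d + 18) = d - 3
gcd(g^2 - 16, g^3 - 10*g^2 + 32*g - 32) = g - 4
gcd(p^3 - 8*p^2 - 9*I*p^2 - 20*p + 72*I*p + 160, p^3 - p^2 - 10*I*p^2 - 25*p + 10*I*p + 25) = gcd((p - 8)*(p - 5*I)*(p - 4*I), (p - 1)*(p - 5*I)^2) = p - 5*I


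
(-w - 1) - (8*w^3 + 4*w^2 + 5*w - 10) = -8*w^3 - 4*w^2 - 6*w + 9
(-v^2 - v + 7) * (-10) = 10*v^2 + 10*v - 70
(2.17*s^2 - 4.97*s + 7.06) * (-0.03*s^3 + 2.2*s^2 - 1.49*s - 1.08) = -0.0651*s^5 + 4.9231*s^4 - 14.3791*s^3 + 20.5937*s^2 - 5.1518*s - 7.6248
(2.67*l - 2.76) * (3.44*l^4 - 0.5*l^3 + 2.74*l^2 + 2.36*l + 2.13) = 9.1848*l^5 - 10.8294*l^4 + 8.6958*l^3 - 1.2612*l^2 - 0.8265*l - 5.8788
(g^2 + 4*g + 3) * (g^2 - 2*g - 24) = g^4 + 2*g^3 - 29*g^2 - 102*g - 72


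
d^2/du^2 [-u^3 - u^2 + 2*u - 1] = -6*u - 2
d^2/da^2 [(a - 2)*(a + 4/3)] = 2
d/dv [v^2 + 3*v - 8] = 2*v + 3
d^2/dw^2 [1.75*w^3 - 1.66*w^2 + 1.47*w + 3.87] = 10.5*w - 3.32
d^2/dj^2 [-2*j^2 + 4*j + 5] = -4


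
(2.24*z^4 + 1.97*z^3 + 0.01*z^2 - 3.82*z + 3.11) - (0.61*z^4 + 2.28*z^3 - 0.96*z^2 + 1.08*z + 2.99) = 1.63*z^4 - 0.31*z^3 + 0.97*z^2 - 4.9*z + 0.12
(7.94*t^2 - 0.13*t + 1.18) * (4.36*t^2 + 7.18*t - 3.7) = 34.6184*t^4 + 56.4424*t^3 - 25.1666*t^2 + 8.9534*t - 4.366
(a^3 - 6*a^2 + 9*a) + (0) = a^3 - 6*a^2 + 9*a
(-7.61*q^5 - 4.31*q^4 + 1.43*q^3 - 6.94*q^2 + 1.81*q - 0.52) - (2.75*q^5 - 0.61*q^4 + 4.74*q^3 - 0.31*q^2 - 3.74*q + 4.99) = -10.36*q^5 - 3.7*q^4 - 3.31*q^3 - 6.63*q^2 + 5.55*q - 5.51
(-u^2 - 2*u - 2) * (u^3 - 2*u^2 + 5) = -u^5 + 2*u^3 - u^2 - 10*u - 10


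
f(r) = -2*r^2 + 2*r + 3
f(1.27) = 2.31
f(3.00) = -9.00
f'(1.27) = -3.08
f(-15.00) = -477.00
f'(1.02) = -2.08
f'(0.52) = -0.08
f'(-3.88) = 17.52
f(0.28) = 3.40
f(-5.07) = -58.55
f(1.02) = 2.96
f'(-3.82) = 17.28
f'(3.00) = -10.00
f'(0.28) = 0.88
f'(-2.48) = 11.92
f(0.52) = 3.50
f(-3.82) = -33.82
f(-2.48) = -14.26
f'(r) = 2 - 4*r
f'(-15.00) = 62.00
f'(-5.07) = 22.28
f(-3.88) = -34.87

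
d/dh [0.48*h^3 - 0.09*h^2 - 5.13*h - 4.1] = 1.44*h^2 - 0.18*h - 5.13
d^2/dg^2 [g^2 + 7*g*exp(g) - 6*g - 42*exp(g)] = 7*g*exp(g) - 28*exp(g) + 2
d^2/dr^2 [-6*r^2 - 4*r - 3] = -12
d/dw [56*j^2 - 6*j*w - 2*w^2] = -6*j - 4*w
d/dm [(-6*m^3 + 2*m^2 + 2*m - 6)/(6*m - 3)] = 2*(-12*m^3 + 11*m^2 - 2*m + 5)/(3*(4*m^2 - 4*m + 1))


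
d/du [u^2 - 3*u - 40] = 2*u - 3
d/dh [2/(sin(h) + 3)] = -2*cos(h)/(sin(h) + 3)^2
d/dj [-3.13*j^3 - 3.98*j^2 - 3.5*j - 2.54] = -9.39*j^2 - 7.96*j - 3.5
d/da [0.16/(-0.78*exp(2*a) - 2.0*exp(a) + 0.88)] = (0.2496*exp(a) + 0.32)*exp(a)/(0.78*exp(2*a) + 2.0*exp(a) - 0.88)^2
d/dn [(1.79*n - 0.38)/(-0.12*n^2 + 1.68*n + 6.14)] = (0.2148*n^2 - 0.0912000000000002*n + 11.629)/(0.0144*n^4 - 0.4032*n^3 + 1.3488*n^2 + 20.6304*n + 37.6996)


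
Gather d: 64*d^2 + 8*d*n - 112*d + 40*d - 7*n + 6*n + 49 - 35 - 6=64*d^2 + d*(8*n - 72) - n + 8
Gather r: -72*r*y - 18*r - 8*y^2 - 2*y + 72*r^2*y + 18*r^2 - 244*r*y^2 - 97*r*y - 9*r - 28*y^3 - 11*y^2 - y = r^2*(72*y + 18) + r*(-244*y^2 - 169*y - 27) - 28*y^3 - 19*y^2 - 3*y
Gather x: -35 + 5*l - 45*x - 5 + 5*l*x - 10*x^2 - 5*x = 5*l - 10*x^2 + x*(5*l - 50) - 40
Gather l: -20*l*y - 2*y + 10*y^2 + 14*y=-20*l*y + 10*y^2 + 12*y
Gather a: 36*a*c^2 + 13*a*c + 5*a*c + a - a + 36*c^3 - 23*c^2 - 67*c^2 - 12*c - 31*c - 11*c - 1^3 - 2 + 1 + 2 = a*(36*c^2 + 18*c) + 36*c^3 - 90*c^2 - 54*c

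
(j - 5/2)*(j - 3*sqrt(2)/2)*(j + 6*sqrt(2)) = j^3 - 5*j^2/2 + 9*sqrt(2)*j^2/2 - 18*j - 45*sqrt(2)*j/4 + 45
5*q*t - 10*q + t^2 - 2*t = (5*q + t)*(t - 2)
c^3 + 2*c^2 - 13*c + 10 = (c - 2)*(c - 1)*(c + 5)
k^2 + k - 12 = (k - 3)*(k + 4)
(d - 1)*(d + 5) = d^2 + 4*d - 5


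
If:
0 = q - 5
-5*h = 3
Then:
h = -3/5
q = 5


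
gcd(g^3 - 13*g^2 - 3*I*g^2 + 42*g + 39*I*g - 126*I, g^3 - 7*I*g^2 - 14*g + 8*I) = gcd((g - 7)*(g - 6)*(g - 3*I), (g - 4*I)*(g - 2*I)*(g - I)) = 1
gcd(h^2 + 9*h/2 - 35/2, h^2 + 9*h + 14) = h + 7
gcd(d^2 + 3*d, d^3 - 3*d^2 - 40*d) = d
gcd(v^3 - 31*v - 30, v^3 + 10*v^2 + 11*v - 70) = v + 5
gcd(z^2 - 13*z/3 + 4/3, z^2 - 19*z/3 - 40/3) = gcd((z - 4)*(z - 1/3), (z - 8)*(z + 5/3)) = 1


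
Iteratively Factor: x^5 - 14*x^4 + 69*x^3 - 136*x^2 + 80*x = (x)*(x^4 - 14*x^3 + 69*x^2 - 136*x + 80) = x*(x - 1)*(x^3 - 13*x^2 + 56*x - 80) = x*(x - 5)*(x - 1)*(x^2 - 8*x + 16) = x*(x - 5)*(x - 4)*(x - 1)*(x - 4)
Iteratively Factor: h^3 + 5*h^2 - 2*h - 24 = (h + 4)*(h^2 + h - 6) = (h - 2)*(h + 4)*(h + 3)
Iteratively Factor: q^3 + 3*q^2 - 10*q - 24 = (q + 2)*(q^2 + q - 12) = (q - 3)*(q + 2)*(q + 4)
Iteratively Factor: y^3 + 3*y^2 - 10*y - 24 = (y + 4)*(y^2 - y - 6) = (y + 2)*(y + 4)*(y - 3)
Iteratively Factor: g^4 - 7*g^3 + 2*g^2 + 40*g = (g - 5)*(g^3 - 2*g^2 - 8*g) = (g - 5)*(g - 4)*(g^2 + 2*g) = g*(g - 5)*(g - 4)*(g + 2)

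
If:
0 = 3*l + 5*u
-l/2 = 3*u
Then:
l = 0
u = 0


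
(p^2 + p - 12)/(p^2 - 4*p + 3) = (p + 4)/(p - 1)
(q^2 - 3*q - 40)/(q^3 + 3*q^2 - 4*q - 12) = (q^2 - 3*q - 40)/(q^3 + 3*q^2 - 4*q - 12)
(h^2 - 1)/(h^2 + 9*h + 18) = (h^2 - 1)/(h^2 + 9*h + 18)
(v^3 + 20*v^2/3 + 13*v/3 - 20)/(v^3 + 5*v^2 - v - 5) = (v^2 + 5*v/3 - 4)/(v^2 - 1)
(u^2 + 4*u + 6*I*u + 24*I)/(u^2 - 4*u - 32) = (u + 6*I)/(u - 8)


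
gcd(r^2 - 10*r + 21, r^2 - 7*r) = r - 7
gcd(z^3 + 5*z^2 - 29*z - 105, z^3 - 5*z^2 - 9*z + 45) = z^2 - 2*z - 15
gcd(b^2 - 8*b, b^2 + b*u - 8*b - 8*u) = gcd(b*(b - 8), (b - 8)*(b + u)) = b - 8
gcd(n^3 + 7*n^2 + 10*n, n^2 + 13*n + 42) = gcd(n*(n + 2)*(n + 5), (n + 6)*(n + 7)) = 1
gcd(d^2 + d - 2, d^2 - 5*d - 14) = d + 2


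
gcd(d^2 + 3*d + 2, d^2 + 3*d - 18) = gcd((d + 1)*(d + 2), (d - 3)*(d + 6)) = 1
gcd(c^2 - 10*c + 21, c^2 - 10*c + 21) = c^2 - 10*c + 21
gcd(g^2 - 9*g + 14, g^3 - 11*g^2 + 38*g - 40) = g - 2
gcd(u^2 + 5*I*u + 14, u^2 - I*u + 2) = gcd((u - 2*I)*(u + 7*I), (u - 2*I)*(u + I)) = u - 2*I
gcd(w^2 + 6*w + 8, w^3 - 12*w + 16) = w + 4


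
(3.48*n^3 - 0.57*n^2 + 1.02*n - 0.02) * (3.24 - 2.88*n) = -10.0224*n^4 + 12.9168*n^3 - 4.7844*n^2 + 3.3624*n - 0.0648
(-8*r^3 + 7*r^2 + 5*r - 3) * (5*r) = -40*r^4 + 35*r^3 + 25*r^2 - 15*r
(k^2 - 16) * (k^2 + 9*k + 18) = k^4 + 9*k^3 + 2*k^2 - 144*k - 288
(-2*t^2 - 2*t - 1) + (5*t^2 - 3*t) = 3*t^2 - 5*t - 1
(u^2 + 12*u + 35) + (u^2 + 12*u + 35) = 2*u^2 + 24*u + 70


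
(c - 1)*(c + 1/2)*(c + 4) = c^3 + 7*c^2/2 - 5*c/2 - 2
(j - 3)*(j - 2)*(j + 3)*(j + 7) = j^4 + 5*j^3 - 23*j^2 - 45*j + 126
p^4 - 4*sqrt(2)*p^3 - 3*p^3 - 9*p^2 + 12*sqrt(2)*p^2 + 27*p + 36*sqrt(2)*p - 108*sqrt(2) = (p - 3)^2*(p + 3)*(p - 4*sqrt(2))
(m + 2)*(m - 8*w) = m^2 - 8*m*w + 2*m - 16*w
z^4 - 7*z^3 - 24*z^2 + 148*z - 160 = (z - 8)*(z - 2)^2*(z + 5)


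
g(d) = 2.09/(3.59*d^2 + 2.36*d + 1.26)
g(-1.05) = 0.76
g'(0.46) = -1.23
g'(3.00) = -0.03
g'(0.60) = -0.88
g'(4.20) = -0.01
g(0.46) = 0.67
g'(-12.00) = 0.00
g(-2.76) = 0.09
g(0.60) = 0.53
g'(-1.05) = 1.44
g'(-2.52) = 0.10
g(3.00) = 0.05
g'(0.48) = -1.17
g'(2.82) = -0.04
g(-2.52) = 0.12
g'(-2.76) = 0.07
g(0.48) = 0.65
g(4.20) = 0.03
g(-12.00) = 0.00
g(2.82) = 0.06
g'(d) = 2.09*(-7.18*d - 2.36)/(3.59*d^2 + 2.36*d + 1.26)^2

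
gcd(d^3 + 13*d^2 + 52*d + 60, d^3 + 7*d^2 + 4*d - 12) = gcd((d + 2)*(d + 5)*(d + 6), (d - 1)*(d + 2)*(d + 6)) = d^2 + 8*d + 12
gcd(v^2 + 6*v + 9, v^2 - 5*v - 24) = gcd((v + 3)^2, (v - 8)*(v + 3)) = v + 3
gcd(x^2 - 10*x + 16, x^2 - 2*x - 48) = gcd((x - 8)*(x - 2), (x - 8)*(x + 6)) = x - 8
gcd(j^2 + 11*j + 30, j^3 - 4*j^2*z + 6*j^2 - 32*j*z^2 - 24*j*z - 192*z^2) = j + 6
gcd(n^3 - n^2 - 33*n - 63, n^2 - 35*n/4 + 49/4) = n - 7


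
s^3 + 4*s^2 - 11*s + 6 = (s - 1)^2*(s + 6)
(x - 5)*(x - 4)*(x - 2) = x^3 - 11*x^2 + 38*x - 40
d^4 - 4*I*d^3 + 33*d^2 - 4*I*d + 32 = (d - 8*I)*(d - I)*(d + I)*(d + 4*I)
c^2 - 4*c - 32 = (c - 8)*(c + 4)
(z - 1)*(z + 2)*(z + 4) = z^3 + 5*z^2 + 2*z - 8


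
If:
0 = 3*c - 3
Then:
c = 1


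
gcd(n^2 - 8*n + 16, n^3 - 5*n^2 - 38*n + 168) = n - 4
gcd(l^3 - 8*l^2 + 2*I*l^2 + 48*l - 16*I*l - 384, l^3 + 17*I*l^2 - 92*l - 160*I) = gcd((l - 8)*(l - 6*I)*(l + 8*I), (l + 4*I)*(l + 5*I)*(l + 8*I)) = l + 8*I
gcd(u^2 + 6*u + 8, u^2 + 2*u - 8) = u + 4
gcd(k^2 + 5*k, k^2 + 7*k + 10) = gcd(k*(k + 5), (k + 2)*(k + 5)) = k + 5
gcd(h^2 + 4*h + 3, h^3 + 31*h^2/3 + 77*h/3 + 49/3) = h + 1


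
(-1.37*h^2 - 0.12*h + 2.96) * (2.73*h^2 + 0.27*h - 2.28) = -3.7401*h^4 - 0.6975*h^3 + 11.172*h^2 + 1.0728*h - 6.7488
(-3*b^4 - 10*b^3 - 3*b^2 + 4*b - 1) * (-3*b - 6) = 9*b^5 + 48*b^4 + 69*b^3 + 6*b^2 - 21*b + 6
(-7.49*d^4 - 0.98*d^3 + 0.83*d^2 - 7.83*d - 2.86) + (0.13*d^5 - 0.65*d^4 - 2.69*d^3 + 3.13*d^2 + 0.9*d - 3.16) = 0.13*d^5 - 8.14*d^4 - 3.67*d^3 + 3.96*d^2 - 6.93*d - 6.02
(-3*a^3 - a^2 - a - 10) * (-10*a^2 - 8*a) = 30*a^5 + 34*a^4 + 18*a^3 + 108*a^2 + 80*a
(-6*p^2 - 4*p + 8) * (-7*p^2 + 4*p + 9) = 42*p^4 + 4*p^3 - 126*p^2 - 4*p + 72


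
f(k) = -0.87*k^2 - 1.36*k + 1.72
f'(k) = -1.74*k - 1.36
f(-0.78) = 2.25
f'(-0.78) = -0.00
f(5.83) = -35.78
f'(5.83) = -11.50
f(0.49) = 0.84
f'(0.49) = -2.21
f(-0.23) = 1.99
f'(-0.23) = -0.96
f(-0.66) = 2.24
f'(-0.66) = -0.21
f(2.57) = -7.52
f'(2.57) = -5.83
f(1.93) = -4.15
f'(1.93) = -4.72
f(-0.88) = 2.24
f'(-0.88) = 0.17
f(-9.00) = -56.51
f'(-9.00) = 14.30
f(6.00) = -37.76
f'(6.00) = -11.80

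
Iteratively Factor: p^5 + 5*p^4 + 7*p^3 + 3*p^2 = (p)*(p^4 + 5*p^3 + 7*p^2 + 3*p) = p^2*(p^3 + 5*p^2 + 7*p + 3) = p^2*(p + 1)*(p^2 + 4*p + 3) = p^2*(p + 1)*(p + 3)*(p + 1)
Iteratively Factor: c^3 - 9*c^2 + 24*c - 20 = (c - 5)*(c^2 - 4*c + 4) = (c - 5)*(c - 2)*(c - 2)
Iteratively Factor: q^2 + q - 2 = (q + 2)*(q - 1)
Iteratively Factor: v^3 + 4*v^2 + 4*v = (v + 2)*(v^2 + 2*v) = v*(v + 2)*(v + 2)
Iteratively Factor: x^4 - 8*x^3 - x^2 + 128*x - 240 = (x - 4)*(x^3 - 4*x^2 - 17*x + 60) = (x - 4)*(x + 4)*(x^2 - 8*x + 15) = (x - 4)*(x - 3)*(x + 4)*(x - 5)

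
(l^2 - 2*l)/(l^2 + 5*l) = (l - 2)/(l + 5)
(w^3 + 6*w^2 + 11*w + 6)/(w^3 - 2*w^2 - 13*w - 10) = (w + 3)/(w - 5)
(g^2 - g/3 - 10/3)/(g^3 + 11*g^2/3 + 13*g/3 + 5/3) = (g - 2)/(g^2 + 2*g + 1)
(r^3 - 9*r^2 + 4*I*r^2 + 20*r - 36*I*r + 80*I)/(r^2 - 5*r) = r - 4 + 4*I - 16*I/r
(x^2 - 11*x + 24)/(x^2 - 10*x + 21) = (x - 8)/(x - 7)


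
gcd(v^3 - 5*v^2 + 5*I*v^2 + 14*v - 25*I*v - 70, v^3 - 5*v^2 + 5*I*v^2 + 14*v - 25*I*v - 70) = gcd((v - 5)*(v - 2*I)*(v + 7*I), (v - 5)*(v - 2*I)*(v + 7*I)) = v^3 + v^2*(-5 + 5*I) + v*(14 - 25*I) - 70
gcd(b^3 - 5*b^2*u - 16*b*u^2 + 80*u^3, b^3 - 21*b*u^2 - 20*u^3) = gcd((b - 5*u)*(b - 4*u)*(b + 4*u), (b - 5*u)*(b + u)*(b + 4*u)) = -b^2 + b*u + 20*u^2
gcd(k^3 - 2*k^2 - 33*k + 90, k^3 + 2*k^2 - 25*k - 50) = k - 5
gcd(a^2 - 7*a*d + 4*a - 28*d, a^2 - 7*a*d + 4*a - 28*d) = a^2 - 7*a*d + 4*a - 28*d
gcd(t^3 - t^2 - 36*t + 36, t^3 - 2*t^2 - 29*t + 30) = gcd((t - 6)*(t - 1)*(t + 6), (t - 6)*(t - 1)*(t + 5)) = t^2 - 7*t + 6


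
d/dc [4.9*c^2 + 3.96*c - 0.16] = 9.8*c + 3.96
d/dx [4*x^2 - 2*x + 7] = 8*x - 2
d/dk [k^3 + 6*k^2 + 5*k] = 3*k^2 + 12*k + 5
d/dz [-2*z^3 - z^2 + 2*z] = -6*z^2 - 2*z + 2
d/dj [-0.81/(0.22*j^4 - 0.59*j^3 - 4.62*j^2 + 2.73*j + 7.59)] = (0.7128*j^3 - 1.4337*j^2 - 7.4844*j + 2.2113)/(0.22*j^4 - 0.59*j^3 - 4.62*j^2 + 2.73*j + 7.59)^2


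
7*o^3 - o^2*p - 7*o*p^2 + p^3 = (-7*o + p)*(-o + p)*(o + p)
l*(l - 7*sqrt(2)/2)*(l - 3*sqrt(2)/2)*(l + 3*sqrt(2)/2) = l^4 - 7*sqrt(2)*l^3/2 - 9*l^2/2 + 63*sqrt(2)*l/4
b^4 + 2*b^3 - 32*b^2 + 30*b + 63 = (b - 3)^2*(b + 1)*(b + 7)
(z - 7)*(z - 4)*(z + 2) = z^3 - 9*z^2 + 6*z + 56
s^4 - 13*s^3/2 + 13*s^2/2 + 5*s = s*(s - 5)*(s - 2)*(s + 1/2)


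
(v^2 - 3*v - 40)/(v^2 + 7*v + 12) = (v^2 - 3*v - 40)/(v^2 + 7*v + 12)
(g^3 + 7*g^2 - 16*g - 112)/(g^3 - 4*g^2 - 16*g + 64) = (g + 7)/(g - 4)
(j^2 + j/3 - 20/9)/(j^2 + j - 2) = (j^2 + j/3 - 20/9)/(j^2 + j - 2)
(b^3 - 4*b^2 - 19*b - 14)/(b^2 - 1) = (b^2 - 5*b - 14)/(b - 1)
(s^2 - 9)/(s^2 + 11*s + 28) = (s^2 - 9)/(s^2 + 11*s + 28)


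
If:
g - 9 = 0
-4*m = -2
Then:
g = 9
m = 1/2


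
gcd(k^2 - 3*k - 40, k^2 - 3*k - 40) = k^2 - 3*k - 40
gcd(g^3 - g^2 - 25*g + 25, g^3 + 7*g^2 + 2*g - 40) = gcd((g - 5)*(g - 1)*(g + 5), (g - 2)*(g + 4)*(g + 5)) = g + 5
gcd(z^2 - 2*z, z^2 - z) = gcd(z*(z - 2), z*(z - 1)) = z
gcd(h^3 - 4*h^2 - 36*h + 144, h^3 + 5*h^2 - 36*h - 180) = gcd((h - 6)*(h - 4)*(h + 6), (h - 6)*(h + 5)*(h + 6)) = h^2 - 36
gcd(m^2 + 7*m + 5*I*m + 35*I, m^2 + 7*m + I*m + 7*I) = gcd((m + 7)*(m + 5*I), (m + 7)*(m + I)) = m + 7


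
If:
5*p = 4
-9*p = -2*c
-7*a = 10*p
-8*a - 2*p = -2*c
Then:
No Solution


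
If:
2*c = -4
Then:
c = -2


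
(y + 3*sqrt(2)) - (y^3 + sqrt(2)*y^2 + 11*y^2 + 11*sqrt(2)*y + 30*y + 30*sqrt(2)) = -y^3 - 11*y^2 - sqrt(2)*y^2 - 29*y - 11*sqrt(2)*y - 27*sqrt(2)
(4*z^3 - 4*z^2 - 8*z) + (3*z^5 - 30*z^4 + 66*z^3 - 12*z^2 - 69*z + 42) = 3*z^5 - 30*z^4 + 70*z^3 - 16*z^2 - 77*z + 42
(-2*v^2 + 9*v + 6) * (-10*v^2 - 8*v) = 20*v^4 - 74*v^3 - 132*v^2 - 48*v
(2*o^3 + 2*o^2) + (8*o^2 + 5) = 2*o^3 + 10*o^2 + 5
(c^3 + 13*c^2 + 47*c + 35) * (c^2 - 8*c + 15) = c^5 + 5*c^4 - 42*c^3 - 146*c^2 + 425*c + 525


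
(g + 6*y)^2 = g^2 + 12*g*y + 36*y^2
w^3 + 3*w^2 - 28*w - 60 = (w - 5)*(w + 2)*(w + 6)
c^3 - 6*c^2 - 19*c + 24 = (c - 8)*(c - 1)*(c + 3)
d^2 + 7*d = d*(d + 7)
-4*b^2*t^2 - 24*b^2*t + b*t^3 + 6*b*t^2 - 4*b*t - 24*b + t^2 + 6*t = (-4*b + t)*(t + 6)*(b*t + 1)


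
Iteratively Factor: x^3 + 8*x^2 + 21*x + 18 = (x + 3)*(x^2 + 5*x + 6) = (x + 3)^2*(x + 2)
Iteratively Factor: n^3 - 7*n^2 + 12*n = (n - 4)*(n^2 - 3*n) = n*(n - 4)*(n - 3)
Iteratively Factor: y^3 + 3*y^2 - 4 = (y + 2)*(y^2 + y - 2) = (y + 2)^2*(y - 1)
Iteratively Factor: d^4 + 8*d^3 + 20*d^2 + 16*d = (d)*(d^3 + 8*d^2 + 20*d + 16) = d*(d + 4)*(d^2 + 4*d + 4) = d*(d + 2)*(d + 4)*(d + 2)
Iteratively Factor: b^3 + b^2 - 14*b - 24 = (b - 4)*(b^2 + 5*b + 6) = (b - 4)*(b + 2)*(b + 3)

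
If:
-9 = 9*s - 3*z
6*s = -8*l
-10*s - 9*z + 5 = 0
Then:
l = 33/74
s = -22/37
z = 45/37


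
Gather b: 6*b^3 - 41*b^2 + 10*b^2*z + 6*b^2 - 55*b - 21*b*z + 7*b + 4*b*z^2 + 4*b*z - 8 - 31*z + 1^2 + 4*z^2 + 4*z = 6*b^3 + b^2*(10*z - 35) + b*(4*z^2 - 17*z - 48) + 4*z^2 - 27*z - 7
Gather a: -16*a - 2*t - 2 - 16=-16*a - 2*t - 18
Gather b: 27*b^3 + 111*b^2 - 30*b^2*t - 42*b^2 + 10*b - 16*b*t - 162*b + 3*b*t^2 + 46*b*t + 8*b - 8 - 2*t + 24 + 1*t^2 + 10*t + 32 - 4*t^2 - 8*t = 27*b^3 + b^2*(69 - 30*t) + b*(3*t^2 + 30*t - 144) - 3*t^2 + 48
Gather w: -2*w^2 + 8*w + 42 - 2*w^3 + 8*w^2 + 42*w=-2*w^3 + 6*w^2 + 50*w + 42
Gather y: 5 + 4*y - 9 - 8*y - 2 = -4*y - 6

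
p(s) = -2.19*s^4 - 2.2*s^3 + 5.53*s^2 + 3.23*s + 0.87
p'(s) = -8.76*s^3 - 6.6*s^2 + 11.06*s + 3.23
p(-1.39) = 4.80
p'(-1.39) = -1.37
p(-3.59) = -201.43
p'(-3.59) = 283.77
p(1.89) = -16.07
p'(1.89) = -58.58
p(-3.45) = -164.37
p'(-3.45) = 246.23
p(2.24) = -44.01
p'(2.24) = -103.57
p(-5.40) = -1371.07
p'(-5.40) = 1130.43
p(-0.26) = 0.43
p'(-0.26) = 0.06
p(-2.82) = -53.42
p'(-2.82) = 116.00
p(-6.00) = -2182.47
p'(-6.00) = 1591.43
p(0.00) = 0.87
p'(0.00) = 3.23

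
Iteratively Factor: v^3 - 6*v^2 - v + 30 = (v + 2)*(v^2 - 8*v + 15) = (v - 5)*(v + 2)*(v - 3)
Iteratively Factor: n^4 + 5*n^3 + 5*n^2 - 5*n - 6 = (n + 1)*(n^3 + 4*n^2 + n - 6) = (n - 1)*(n + 1)*(n^2 + 5*n + 6) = (n - 1)*(n + 1)*(n + 2)*(n + 3)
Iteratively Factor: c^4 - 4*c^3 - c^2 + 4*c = (c)*(c^3 - 4*c^2 - c + 4) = c*(c - 1)*(c^2 - 3*c - 4) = c*(c - 4)*(c - 1)*(c + 1)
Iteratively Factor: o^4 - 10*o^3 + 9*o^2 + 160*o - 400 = (o + 4)*(o^3 - 14*o^2 + 65*o - 100) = (o - 5)*(o + 4)*(o^2 - 9*o + 20) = (o - 5)^2*(o + 4)*(o - 4)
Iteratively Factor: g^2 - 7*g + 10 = (g - 2)*(g - 5)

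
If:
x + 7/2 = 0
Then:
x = -7/2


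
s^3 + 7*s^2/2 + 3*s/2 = s*(s + 1/2)*(s + 3)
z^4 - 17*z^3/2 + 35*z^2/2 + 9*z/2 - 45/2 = (z - 5)*(z - 3)*(z - 3/2)*(z + 1)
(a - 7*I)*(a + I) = a^2 - 6*I*a + 7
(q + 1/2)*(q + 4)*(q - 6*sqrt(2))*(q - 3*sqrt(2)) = q^4 - 9*sqrt(2)*q^3 + 9*q^3/2 - 81*sqrt(2)*q^2/2 + 38*q^2 - 18*sqrt(2)*q + 162*q + 72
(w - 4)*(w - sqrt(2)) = w^2 - 4*w - sqrt(2)*w + 4*sqrt(2)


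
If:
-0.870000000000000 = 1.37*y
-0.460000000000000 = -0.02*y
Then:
No Solution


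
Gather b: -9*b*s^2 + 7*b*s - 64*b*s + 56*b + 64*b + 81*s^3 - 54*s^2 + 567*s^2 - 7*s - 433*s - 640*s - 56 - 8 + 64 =b*(-9*s^2 - 57*s + 120) + 81*s^3 + 513*s^2 - 1080*s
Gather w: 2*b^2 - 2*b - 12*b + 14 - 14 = 2*b^2 - 14*b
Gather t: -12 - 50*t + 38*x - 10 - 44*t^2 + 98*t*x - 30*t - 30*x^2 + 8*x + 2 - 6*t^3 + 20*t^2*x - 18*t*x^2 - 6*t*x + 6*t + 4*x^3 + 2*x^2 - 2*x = -6*t^3 + t^2*(20*x - 44) + t*(-18*x^2 + 92*x - 74) + 4*x^3 - 28*x^2 + 44*x - 20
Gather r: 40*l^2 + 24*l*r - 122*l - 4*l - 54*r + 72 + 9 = 40*l^2 - 126*l + r*(24*l - 54) + 81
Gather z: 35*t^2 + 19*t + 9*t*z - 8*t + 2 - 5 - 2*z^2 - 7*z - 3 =35*t^2 + 11*t - 2*z^2 + z*(9*t - 7) - 6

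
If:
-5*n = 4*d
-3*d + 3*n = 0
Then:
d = 0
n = 0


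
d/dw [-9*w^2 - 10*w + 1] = -18*w - 10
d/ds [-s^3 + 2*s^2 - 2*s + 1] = -3*s^2 + 4*s - 2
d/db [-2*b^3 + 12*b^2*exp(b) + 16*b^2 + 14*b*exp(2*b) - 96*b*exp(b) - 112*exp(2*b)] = 12*b^2*exp(b) - 6*b^2 + 28*b*exp(2*b) - 72*b*exp(b) + 32*b - 210*exp(2*b) - 96*exp(b)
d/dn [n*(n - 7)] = 2*n - 7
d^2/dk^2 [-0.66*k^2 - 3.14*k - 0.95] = -1.32000000000000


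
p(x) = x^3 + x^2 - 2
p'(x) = 3*x^2 + 2*x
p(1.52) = 3.82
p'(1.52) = 9.97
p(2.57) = 21.58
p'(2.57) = 24.95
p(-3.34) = -28.10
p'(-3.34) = 26.79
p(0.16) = -1.97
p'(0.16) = 0.40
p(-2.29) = -8.76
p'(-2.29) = 11.15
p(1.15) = 0.84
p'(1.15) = 6.27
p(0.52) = -1.59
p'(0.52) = 1.85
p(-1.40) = -2.78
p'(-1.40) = 3.08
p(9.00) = 808.00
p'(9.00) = 261.00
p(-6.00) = -182.00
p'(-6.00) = 96.00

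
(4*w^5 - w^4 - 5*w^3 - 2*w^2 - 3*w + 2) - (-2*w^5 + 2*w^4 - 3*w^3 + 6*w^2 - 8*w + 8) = 6*w^5 - 3*w^4 - 2*w^3 - 8*w^2 + 5*w - 6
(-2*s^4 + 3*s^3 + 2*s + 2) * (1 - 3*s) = 6*s^5 - 11*s^4 + 3*s^3 - 6*s^2 - 4*s + 2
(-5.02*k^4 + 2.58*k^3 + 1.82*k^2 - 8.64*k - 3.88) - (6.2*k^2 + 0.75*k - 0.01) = -5.02*k^4 + 2.58*k^3 - 4.38*k^2 - 9.39*k - 3.87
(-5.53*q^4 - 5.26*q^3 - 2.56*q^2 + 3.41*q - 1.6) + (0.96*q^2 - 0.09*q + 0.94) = -5.53*q^4 - 5.26*q^3 - 1.6*q^2 + 3.32*q - 0.66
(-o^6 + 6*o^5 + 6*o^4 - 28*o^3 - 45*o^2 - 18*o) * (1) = -o^6 + 6*o^5 + 6*o^4 - 28*o^3 - 45*o^2 - 18*o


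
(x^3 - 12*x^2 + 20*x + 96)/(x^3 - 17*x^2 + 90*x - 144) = (x + 2)/(x - 3)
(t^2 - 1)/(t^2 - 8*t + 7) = (t + 1)/(t - 7)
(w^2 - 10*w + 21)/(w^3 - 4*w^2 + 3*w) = (w - 7)/(w*(w - 1))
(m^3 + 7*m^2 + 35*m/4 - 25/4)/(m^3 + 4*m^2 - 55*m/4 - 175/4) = (2*m - 1)/(2*m - 7)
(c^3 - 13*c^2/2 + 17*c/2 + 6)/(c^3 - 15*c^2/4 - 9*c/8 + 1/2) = 4*(c - 3)/(4*c - 1)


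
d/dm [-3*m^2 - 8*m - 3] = -6*m - 8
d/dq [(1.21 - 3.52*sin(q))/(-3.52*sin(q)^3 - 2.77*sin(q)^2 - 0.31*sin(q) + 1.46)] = (-24.7808*sin(q)^3 + 3.0272*sin(q)^2 + 6.7034*sin(q) - 4.7641)*cos(q)/(12.3904*sin(q)^6 + 19.5008*sin(q)^5 + 9.8553*sin(q)^4 - 8.561*sin(q)^3 - 7.9923*sin(q)^2 - 0.9052*sin(q) + 2.1316)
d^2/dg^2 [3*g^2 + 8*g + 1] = 6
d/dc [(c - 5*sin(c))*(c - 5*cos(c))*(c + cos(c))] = -(c - 5*sin(c))*(c - 5*cos(c))*(sin(c) - 1) + (c - 5*sin(c))*(c + cos(c))*(5*sin(c) + 1) - (c - 5*cos(c))*(c + cos(c))*(5*cos(c) - 1)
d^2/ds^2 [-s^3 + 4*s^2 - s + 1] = 8 - 6*s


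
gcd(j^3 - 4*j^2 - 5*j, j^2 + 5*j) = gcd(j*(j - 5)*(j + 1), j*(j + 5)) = j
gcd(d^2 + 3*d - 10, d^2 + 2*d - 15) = d + 5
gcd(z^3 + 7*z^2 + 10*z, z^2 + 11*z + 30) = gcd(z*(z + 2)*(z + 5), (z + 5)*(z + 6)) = z + 5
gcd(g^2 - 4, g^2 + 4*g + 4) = g + 2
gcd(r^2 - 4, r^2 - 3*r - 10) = r + 2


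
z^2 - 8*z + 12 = (z - 6)*(z - 2)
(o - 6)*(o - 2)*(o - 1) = o^3 - 9*o^2 + 20*o - 12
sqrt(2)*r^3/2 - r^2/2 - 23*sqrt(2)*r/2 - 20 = (r - 4*sqrt(2))*(r + 5*sqrt(2)/2)*(sqrt(2)*r/2 + 1)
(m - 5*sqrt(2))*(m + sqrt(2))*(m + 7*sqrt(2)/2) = m^3 - sqrt(2)*m^2/2 - 38*m - 35*sqrt(2)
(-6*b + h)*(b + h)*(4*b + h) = -24*b^3 - 26*b^2*h - b*h^2 + h^3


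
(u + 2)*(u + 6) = u^2 + 8*u + 12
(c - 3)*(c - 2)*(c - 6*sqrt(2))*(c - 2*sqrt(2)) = c^4 - 8*sqrt(2)*c^3 - 5*c^3 + 30*c^2 + 40*sqrt(2)*c^2 - 120*c - 48*sqrt(2)*c + 144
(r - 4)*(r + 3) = r^2 - r - 12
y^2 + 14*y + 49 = (y + 7)^2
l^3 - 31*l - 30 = (l - 6)*(l + 1)*(l + 5)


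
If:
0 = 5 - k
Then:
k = 5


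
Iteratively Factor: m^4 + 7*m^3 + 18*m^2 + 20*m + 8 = (m + 1)*(m^3 + 6*m^2 + 12*m + 8) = (m + 1)*(m + 2)*(m^2 + 4*m + 4) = (m + 1)*(m + 2)^2*(m + 2)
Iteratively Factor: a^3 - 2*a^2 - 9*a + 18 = (a - 3)*(a^2 + a - 6) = (a - 3)*(a + 3)*(a - 2)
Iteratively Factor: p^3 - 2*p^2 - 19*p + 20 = (p - 1)*(p^2 - p - 20) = (p - 5)*(p - 1)*(p + 4)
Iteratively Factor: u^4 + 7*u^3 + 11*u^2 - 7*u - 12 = (u + 1)*(u^3 + 6*u^2 + 5*u - 12) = (u + 1)*(u + 3)*(u^2 + 3*u - 4) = (u + 1)*(u + 3)*(u + 4)*(u - 1)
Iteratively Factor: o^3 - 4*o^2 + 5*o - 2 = (o - 1)*(o^2 - 3*o + 2) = (o - 1)^2*(o - 2)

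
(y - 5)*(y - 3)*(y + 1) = y^3 - 7*y^2 + 7*y + 15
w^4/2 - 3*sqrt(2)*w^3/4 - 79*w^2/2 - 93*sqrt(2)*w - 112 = (w/2 + sqrt(2))*(w - 8*sqrt(2))*(w + sqrt(2))*(w + 7*sqrt(2)/2)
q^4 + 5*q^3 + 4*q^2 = q^2*(q + 1)*(q + 4)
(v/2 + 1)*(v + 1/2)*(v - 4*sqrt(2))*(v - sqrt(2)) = v^4/2 - 5*sqrt(2)*v^3/2 + 5*v^3/4 - 25*sqrt(2)*v^2/4 + 9*v^2/2 - 5*sqrt(2)*v/2 + 10*v + 4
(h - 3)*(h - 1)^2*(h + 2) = h^4 - 3*h^3 - 3*h^2 + 11*h - 6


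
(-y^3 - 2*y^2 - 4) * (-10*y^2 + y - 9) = 10*y^5 + 19*y^4 + 7*y^3 + 58*y^2 - 4*y + 36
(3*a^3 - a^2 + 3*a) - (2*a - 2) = 3*a^3 - a^2 + a + 2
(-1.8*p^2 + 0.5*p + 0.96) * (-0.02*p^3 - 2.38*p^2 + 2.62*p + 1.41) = 0.036*p^5 + 4.274*p^4 - 5.9252*p^3 - 3.5128*p^2 + 3.2202*p + 1.3536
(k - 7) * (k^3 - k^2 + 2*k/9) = k^4 - 8*k^3 + 65*k^2/9 - 14*k/9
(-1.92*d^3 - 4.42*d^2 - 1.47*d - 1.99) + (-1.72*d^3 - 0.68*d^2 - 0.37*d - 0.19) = -3.64*d^3 - 5.1*d^2 - 1.84*d - 2.18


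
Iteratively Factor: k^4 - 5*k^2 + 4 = (k + 1)*(k^3 - k^2 - 4*k + 4) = (k - 2)*(k + 1)*(k^2 + k - 2) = (k - 2)*(k - 1)*(k + 1)*(k + 2)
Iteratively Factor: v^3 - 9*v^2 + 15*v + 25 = (v + 1)*(v^2 - 10*v + 25) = (v - 5)*(v + 1)*(v - 5)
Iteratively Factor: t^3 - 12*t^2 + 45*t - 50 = (t - 5)*(t^2 - 7*t + 10) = (t - 5)^2*(t - 2)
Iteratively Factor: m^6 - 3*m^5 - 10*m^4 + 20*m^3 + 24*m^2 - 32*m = (m + 2)*(m^5 - 5*m^4 + 20*m^2 - 16*m) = (m - 1)*(m + 2)*(m^4 - 4*m^3 - 4*m^2 + 16*m) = m*(m - 1)*(m + 2)*(m^3 - 4*m^2 - 4*m + 16) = m*(m - 4)*(m - 1)*(m + 2)*(m^2 - 4) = m*(m - 4)*(m - 2)*(m - 1)*(m + 2)*(m + 2)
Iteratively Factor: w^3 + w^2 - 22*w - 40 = (w + 4)*(w^2 - 3*w - 10) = (w - 5)*(w + 4)*(w + 2)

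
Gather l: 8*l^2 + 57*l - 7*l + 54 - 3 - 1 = 8*l^2 + 50*l + 50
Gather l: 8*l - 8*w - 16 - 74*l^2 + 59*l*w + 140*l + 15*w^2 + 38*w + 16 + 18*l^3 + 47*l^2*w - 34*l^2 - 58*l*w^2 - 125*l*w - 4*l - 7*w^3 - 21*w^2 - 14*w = 18*l^3 + l^2*(47*w - 108) + l*(-58*w^2 - 66*w + 144) - 7*w^3 - 6*w^2 + 16*w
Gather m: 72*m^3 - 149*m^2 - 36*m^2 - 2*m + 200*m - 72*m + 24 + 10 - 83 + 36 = 72*m^3 - 185*m^2 + 126*m - 13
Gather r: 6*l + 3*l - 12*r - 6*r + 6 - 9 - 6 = 9*l - 18*r - 9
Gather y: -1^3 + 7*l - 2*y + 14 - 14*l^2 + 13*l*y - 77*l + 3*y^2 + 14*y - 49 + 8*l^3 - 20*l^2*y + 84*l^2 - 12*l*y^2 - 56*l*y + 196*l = 8*l^3 + 70*l^2 + 126*l + y^2*(3 - 12*l) + y*(-20*l^2 - 43*l + 12) - 36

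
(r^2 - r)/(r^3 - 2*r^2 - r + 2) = r/(r^2 - r - 2)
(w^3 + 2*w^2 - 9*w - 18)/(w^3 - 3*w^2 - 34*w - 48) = (w - 3)/(w - 8)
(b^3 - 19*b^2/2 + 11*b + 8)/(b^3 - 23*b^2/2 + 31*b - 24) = (2*b + 1)/(2*b - 3)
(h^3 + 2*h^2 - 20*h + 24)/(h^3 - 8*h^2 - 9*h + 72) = (h^3 + 2*h^2 - 20*h + 24)/(h^3 - 8*h^2 - 9*h + 72)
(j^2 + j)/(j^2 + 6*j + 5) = j/(j + 5)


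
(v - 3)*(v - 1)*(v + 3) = v^3 - v^2 - 9*v + 9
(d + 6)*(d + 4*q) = d^2 + 4*d*q + 6*d + 24*q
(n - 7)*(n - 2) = n^2 - 9*n + 14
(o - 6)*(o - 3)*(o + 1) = o^3 - 8*o^2 + 9*o + 18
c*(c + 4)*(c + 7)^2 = c^4 + 18*c^3 + 105*c^2 + 196*c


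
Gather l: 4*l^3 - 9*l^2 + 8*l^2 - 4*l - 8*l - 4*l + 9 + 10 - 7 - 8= 4*l^3 - l^2 - 16*l + 4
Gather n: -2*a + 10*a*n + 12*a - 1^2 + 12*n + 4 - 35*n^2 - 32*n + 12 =10*a - 35*n^2 + n*(10*a - 20) + 15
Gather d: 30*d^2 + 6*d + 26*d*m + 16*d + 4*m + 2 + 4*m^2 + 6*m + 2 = 30*d^2 + d*(26*m + 22) + 4*m^2 + 10*m + 4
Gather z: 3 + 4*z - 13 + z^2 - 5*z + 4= z^2 - z - 6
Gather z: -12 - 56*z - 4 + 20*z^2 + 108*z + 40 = 20*z^2 + 52*z + 24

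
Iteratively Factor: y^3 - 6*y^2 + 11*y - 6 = (y - 3)*(y^2 - 3*y + 2) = (y - 3)*(y - 2)*(y - 1)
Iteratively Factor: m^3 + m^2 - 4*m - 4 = (m + 1)*(m^2 - 4) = (m - 2)*(m + 1)*(m + 2)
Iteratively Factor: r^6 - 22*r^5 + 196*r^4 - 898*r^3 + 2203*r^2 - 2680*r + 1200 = (r - 5)*(r^5 - 17*r^4 + 111*r^3 - 343*r^2 + 488*r - 240) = (r - 5)*(r - 1)*(r^4 - 16*r^3 + 95*r^2 - 248*r + 240) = (r - 5)^2*(r - 1)*(r^3 - 11*r^2 + 40*r - 48) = (r - 5)^2*(r - 3)*(r - 1)*(r^2 - 8*r + 16) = (r - 5)^2*(r - 4)*(r - 3)*(r - 1)*(r - 4)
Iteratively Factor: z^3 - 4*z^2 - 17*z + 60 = (z - 5)*(z^2 + z - 12) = (z - 5)*(z + 4)*(z - 3)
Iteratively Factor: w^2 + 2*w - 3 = (w - 1)*(w + 3)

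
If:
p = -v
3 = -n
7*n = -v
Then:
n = -3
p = -21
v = 21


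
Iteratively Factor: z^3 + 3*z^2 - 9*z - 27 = (z - 3)*(z^2 + 6*z + 9) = (z - 3)*(z + 3)*(z + 3)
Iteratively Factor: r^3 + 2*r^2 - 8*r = (r - 2)*(r^2 + 4*r) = (r - 2)*(r + 4)*(r)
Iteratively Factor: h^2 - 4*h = (h)*(h - 4)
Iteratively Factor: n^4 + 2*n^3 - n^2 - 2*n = (n + 2)*(n^3 - n) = (n - 1)*(n + 2)*(n^2 + n) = n*(n - 1)*(n + 2)*(n + 1)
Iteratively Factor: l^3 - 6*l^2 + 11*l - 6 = (l - 1)*(l^2 - 5*l + 6) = (l - 3)*(l - 1)*(l - 2)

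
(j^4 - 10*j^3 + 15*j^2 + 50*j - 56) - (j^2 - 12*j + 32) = j^4 - 10*j^3 + 14*j^2 + 62*j - 88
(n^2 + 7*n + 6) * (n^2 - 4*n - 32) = n^4 + 3*n^3 - 54*n^2 - 248*n - 192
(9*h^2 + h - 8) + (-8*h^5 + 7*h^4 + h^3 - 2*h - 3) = -8*h^5 + 7*h^4 + h^3 + 9*h^2 - h - 11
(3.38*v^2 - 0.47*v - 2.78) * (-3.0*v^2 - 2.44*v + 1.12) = -10.14*v^4 - 6.8372*v^3 + 13.2724*v^2 + 6.2568*v - 3.1136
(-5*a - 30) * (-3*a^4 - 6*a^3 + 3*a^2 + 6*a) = 15*a^5 + 120*a^4 + 165*a^3 - 120*a^2 - 180*a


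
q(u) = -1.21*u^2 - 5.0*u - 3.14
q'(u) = -2.42*u - 5.0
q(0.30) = -4.75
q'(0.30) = -5.73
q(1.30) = -11.68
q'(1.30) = -8.15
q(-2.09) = 2.02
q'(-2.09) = 0.06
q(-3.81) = -1.65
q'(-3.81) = 4.22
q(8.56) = -134.60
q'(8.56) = -25.72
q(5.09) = -59.94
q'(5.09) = -17.32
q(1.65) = -14.68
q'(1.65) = -8.99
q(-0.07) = -2.80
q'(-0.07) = -4.83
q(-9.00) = -56.15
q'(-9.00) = 16.78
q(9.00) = -146.15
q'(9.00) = -26.78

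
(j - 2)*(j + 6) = j^2 + 4*j - 12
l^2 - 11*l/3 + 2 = (l - 3)*(l - 2/3)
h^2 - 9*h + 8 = (h - 8)*(h - 1)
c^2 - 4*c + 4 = (c - 2)^2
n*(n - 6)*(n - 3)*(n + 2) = n^4 - 7*n^3 + 36*n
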